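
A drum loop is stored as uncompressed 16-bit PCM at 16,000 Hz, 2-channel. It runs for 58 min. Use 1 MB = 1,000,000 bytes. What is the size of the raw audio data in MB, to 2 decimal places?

222.72 MB

Duration = 58 min = 3,480 s.
Bytes = 16,000 samples/s × 3,480 s × 2 bytes/sample × 2 ch = 222,720,000 bytes.
222,720,000 / 1,000,000 = 222.72 MB.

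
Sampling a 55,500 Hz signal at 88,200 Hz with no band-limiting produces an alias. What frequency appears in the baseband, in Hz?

Nyquist = 88,200/2 = 44,100 Hz; 55,500 Hz exceeds it.
Alias = |55,500 − 1×88,200| = |55,500 − 88,200| = 32,700 Hz.

32,700 Hz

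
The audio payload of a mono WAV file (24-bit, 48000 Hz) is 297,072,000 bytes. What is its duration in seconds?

Byte rate = 48,000 × 3 × 1 = 144,000 bytes/s.
Duration = 297,072,000 / 144,000 = 2,063 s.

2,063 seconds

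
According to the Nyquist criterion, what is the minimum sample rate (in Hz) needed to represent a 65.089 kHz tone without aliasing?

Minimum sample rate = 2 × 65,089 Hz = 130,178 Hz.

130,178 Hz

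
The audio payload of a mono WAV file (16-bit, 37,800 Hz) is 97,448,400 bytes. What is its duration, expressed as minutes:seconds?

Byte rate = 37,800 × 2 × 1 = 75,600 bytes/s.
Duration = 97,448,400 / 75,600 = 1,289 s.
1,289 s = 21:29.

21:29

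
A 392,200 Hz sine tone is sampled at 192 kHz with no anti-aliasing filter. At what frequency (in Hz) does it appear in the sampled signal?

Nyquist = 192,000/2 = 96,000 Hz; 392,200 Hz exceeds it.
Alias = |392,200 − 2×192,000| = |392,200 − 384,000| = 8,200 Hz.

8,200 Hz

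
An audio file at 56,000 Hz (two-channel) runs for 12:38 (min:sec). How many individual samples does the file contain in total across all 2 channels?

12:38 (min:sec) = 758 s.
56,000 × 758 s × 2 ch = 84,896,000 samples.

84,896,000 samples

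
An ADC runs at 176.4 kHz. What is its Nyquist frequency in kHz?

Nyquist frequency = sample rate / 2 = 176,400 / 2 = 88.2 kHz.

88.2 kHz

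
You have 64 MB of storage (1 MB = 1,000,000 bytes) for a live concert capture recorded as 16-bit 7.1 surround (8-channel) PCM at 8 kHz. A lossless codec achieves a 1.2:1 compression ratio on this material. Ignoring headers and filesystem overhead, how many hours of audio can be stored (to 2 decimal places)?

0.17 hours

Uncompressed byte rate = 8,000 × 2 × 8 = 128,000 bytes/s.
After 1.2:1 compression, effective rate ≈ 106666.67 bytes/s.
Capacity = 64 × 1,000,000 = 64,000,000 bytes.
64,000,000 / effective rate ≈ 600 s → 0.17 hours.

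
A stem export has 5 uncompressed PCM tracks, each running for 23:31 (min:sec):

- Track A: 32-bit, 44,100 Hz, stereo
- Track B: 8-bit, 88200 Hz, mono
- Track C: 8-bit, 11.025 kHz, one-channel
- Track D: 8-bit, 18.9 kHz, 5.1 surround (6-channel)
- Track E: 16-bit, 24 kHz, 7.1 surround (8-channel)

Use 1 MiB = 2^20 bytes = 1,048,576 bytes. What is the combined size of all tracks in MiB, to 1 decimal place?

23:31 (min:sec) = 1,411 s.
Track A: 44,100 × 1,411 × 4 × 2 = 497,800,800 bytes.
Track B: 88,200 × 1,411 × 1 × 1 = 124,450,200 bytes.
Track C: 11,025 × 1,411 × 1 × 1 = 15,556,275 bytes.
Track D: 18,900 × 1,411 × 1 × 6 = 160,007,400 bytes.
Track E: 24,000 × 1,411 × 2 × 8 = 541,824,000 bytes.
Total = 1,339,638,675 bytes = 1277.6 MiB.

1277.6 MiB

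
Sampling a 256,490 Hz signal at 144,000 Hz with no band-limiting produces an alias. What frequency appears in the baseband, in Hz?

Nyquist = 144,000/2 = 72,000 Hz; 256,490 Hz exceeds it.
Alias = |256,490 − 2×144,000| = |256,490 − 288,000| = 31,510 Hz.

31,510 Hz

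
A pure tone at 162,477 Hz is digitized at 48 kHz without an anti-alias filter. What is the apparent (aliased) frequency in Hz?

Nyquist = 48,000/2 = 24,000 Hz; 162,477 Hz exceeds it.
Alias = |162,477 − 3×48,000| = |162,477 − 144,000| = 18,477 Hz.

18,477 Hz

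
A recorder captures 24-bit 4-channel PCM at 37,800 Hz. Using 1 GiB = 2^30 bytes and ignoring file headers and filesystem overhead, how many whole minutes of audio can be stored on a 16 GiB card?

631 minutes

Uncompressed byte rate = 37,800 × 3 × 4 = 453,600 bytes/s.
Capacity = 16 × 1,073,741,824 = 17,179,869,184 bytes.
17,179,869,184 / 453,600 ≈ 37874.49 s → 631 minutes.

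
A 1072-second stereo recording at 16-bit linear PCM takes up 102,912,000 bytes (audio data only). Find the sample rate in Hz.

24,000 Hz

Bytes = sample_rate × seconds × bytes_per_sample × channels.
sample_rate = 102,912,000 / (1,072 × 2 × 2) = 102,912,000 / 4,288 = 24,000 Hz.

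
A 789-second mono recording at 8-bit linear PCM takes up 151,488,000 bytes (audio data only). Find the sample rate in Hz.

192,000 Hz

Bytes = sample_rate × seconds × bytes_per_sample × channels.
sample_rate = 151,488,000 / (789 × 1 × 1) = 151,488,000 / 789 = 192,000 Hz.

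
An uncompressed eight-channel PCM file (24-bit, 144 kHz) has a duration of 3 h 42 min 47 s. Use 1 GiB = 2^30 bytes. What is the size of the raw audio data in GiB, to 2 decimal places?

43.02 GiB

Duration = 3 h 42 min 47 s = 13,367 s.
Bytes = 144,000 samples/s × 13,367 s × 3 bytes/sample × 8 ch = 46,196,352,000 bytes.
46,196,352,000 / 1,073,741,824 = 43.02 GiB.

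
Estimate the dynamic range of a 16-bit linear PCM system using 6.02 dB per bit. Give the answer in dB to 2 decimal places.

16 × 6.02 = 96.32 dB.

96.32 dB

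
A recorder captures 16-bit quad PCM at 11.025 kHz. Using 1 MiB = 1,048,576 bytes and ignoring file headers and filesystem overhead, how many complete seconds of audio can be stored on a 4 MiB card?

Uncompressed byte rate = 11,025 × 2 × 4 = 88,200 bytes/s.
Capacity = 4 × 1,048,576 = 4,194,304 bytes.
4,194,304 / 88,200 ≈ 47.55 s → 47 seconds.

47 seconds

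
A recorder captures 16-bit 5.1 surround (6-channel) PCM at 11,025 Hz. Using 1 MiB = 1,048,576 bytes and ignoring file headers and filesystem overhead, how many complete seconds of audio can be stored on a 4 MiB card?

Uncompressed byte rate = 11,025 × 2 × 6 = 132,300 bytes/s.
Capacity = 4 × 1,048,576 = 4,194,304 bytes.
4,194,304 / 132,300 ≈ 31.7 s → 31 seconds.

31 seconds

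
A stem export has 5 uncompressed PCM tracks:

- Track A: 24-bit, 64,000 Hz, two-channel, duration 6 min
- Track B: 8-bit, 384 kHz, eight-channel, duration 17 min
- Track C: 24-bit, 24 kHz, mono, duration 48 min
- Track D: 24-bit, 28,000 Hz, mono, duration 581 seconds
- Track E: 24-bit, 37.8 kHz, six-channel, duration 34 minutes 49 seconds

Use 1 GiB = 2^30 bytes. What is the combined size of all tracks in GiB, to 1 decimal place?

4.6 GiB

Track A: 6 min = 360 s; 64,000 × 360 × 3 × 2 = 138,240,000 bytes.
Track B: 17 min = 1,020 s; 384,000 × 1,020 × 1 × 8 = 3,133,440,000 bytes.
Track C: 48 min = 2,880 s; 24,000 × 2,880 × 3 × 1 = 207,360,000 bytes.
Track D: 28,000 × 581 × 3 × 1 = 48,804,000 bytes.
Track E: 34 minutes 49 seconds = 2,089 s; 37,800 × 2,089 × 3 × 6 = 1,421,355,600 bytes.
Total = 4,949,199,600 bytes = 4.6 GiB.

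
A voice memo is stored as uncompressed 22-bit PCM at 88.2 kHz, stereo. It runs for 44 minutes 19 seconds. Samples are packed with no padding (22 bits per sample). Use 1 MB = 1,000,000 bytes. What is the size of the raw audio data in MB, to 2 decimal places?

Duration = 44 minutes 19 seconds = 2,659 s.
Bits = 88,200 × 2,659 × 22 × 2 = 10,319,047,200 bits = 1,289,880,900 bytes.
1,289,880,900 / 1,000,000 = 1289.88 MB.

1289.88 MB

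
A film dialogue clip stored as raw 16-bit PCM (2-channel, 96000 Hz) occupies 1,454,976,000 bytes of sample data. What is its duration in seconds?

3,789 seconds

Byte rate = 96,000 × 2 × 2 = 384,000 bytes/s.
Duration = 1,454,976,000 / 384,000 = 3,789 s.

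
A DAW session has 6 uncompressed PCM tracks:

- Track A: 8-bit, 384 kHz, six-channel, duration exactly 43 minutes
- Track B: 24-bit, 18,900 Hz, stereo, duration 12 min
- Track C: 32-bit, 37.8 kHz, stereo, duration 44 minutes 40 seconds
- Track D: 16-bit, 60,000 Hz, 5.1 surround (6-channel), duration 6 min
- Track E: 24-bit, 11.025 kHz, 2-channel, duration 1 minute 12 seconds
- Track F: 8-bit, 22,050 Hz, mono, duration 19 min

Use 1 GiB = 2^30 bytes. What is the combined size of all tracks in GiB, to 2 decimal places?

6.64 GiB

Track A: exactly 43 minutes = 2,580 s; 384,000 × 2,580 × 1 × 6 = 5,944,320,000 bytes.
Track B: 12 min = 720 s; 18,900 × 720 × 3 × 2 = 81,648,000 bytes.
Track C: 44 minutes 40 seconds = 2,680 s; 37,800 × 2,680 × 4 × 2 = 810,432,000 bytes.
Track D: 6 min = 360 s; 60,000 × 360 × 2 × 6 = 259,200,000 bytes.
Track E: 1 minute 12 seconds = 72 s; 11,025 × 72 × 3 × 2 = 4,762,800 bytes.
Track F: 19 min = 1,140 s; 22,050 × 1,140 × 1 × 1 = 25,137,000 bytes.
Total = 7,125,499,800 bytes = 6.64 GiB.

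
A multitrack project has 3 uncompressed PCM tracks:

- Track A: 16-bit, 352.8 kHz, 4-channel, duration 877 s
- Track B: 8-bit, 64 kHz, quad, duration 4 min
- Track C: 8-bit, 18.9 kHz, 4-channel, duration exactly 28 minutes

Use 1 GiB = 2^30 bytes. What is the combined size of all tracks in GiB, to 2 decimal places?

2.48 GiB

Track A: 352,800 × 877 × 2 × 4 = 2,475,244,800 bytes.
Track B: 4 min = 240 s; 64,000 × 240 × 1 × 4 = 61,440,000 bytes.
Track C: exactly 28 minutes = 1,680 s; 18,900 × 1,680 × 1 × 4 = 127,008,000 bytes.
Total = 2,663,692,800 bytes = 2.48 GiB.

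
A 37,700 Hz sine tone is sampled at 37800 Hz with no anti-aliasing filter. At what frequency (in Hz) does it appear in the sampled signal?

Nyquist = 37,800/2 = 18,900 Hz; 37,700 Hz exceeds it.
Alias = |37,700 − 1×37,800| = |37,700 − 37,800| = 100 Hz.

100 Hz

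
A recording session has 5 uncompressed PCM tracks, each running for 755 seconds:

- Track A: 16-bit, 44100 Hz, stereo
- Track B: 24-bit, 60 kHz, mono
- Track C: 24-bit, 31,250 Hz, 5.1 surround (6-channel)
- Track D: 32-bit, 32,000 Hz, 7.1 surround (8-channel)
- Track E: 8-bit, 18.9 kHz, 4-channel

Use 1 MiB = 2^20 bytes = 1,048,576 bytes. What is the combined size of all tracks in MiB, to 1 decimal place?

1453.4 MiB

Track A: 44,100 × 755 × 2 × 2 = 133,182,000 bytes.
Track B: 60,000 × 755 × 3 × 1 = 135,900,000 bytes.
Track C: 31,250 × 755 × 3 × 6 = 424,687,500 bytes.
Track D: 32,000 × 755 × 4 × 8 = 773,120,000 bytes.
Track E: 18,900 × 755 × 1 × 4 = 57,078,000 bytes.
Total = 1,523,967,500 bytes = 1453.4 MiB.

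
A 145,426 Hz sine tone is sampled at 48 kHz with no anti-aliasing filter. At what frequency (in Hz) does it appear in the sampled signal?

Nyquist = 48,000/2 = 24,000 Hz; 145,426 Hz exceeds it.
Alias = |145,426 − 3×48,000| = |145,426 − 144,000| = 1,426 Hz.

1,426 Hz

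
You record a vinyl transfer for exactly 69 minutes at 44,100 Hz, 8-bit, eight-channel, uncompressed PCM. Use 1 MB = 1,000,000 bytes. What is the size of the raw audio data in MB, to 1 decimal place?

1460.6 MB

Duration = exactly 69 minutes = 4,140 s.
Bytes = 44,100 samples/s × 4,140 s × 1 bytes/sample × 8 ch = 1,460,592,000 bytes.
1,460,592,000 / 1,000,000 = 1460.6 MB.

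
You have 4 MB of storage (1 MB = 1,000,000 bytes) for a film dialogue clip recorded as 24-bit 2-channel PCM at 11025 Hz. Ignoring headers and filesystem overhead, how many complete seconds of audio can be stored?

Uncompressed byte rate = 11,025 × 3 × 2 = 66,150 bytes/s.
Capacity = 4 × 1,000,000 = 4,000,000 bytes.
4,000,000 / 66,150 ≈ 60.47 s → 60 seconds.

60 seconds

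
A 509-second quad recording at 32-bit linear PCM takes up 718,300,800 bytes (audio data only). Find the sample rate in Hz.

88,200 Hz

Bytes = sample_rate × seconds × bytes_per_sample × channels.
sample_rate = 718,300,800 / (509 × 4 × 4) = 718,300,800 / 8,144 = 88,200 Hz.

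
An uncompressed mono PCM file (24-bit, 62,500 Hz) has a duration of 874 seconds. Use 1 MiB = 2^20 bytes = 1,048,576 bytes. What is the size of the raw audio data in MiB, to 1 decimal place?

Bytes = 62,500 samples/s × 874 s × 3 bytes/sample × 1 ch = 163,875,000 bytes.
163,875,000 / 1,048,576 = 156.3 MiB.

156.3 MiB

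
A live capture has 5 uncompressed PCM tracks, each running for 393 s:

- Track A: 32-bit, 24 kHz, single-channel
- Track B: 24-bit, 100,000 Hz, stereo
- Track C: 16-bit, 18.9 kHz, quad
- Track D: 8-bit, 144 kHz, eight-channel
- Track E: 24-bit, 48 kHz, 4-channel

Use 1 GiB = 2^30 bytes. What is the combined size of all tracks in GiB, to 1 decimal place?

0.9 GiB

Track A: 24,000 × 393 × 4 × 1 = 37,728,000 bytes.
Track B: 100,000 × 393 × 3 × 2 = 235,800,000 bytes.
Track C: 18,900 × 393 × 2 × 4 = 59,421,600 bytes.
Track D: 144,000 × 393 × 1 × 8 = 452,736,000 bytes.
Track E: 48,000 × 393 × 3 × 4 = 226,368,000 bytes.
Total = 1,012,053,600 bytes = 0.9 GiB.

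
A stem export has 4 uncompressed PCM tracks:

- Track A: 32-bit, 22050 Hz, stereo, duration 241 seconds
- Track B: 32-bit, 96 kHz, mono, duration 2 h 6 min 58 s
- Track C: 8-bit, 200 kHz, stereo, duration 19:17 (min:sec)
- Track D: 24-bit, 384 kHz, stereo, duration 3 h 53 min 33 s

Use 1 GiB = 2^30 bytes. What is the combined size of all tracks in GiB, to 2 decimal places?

33.26 GiB

Track A: 22,050 × 241 × 4 × 2 = 42,512,400 bytes.
Track B: 2 h 6 min 58 s = 7,618 s; 96,000 × 7,618 × 4 × 1 = 2,925,312,000 bytes.
Track C: 19:17 (min:sec) = 1,157 s; 200,000 × 1,157 × 1 × 2 = 462,800,000 bytes.
Track D: 3 h 53 min 33 s = 14,013 s; 384,000 × 14,013 × 3 × 2 = 32,285,952,000 bytes.
Total = 35,716,576,400 bytes = 33.26 GiB.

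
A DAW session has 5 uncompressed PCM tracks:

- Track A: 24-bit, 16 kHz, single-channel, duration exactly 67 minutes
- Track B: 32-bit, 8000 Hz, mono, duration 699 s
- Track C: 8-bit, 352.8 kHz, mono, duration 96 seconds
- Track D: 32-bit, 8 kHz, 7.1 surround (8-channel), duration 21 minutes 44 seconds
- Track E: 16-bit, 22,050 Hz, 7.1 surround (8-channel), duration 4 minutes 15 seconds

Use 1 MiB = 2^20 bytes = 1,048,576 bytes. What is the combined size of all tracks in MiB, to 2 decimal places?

Track A: exactly 67 minutes = 4,020 s; 16,000 × 4,020 × 3 × 1 = 192,960,000 bytes.
Track B: 8,000 × 699 × 4 × 1 = 22,368,000 bytes.
Track C: 352,800 × 96 × 1 × 1 = 33,868,800 bytes.
Track D: 21 minutes 44 seconds = 1,304 s; 8,000 × 1,304 × 4 × 8 = 333,824,000 bytes.
Track E: 4 minutes 15 seconds = 255 s; 22,050 × 255 × 2 × 8 = 89,964,000 bytes.
Total = 672,984,800 bytes = 641.81 MiB.

641.81 MiB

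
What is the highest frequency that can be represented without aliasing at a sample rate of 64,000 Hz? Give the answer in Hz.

Nyquist frequency = sample rate / 2 = 64,000 / 2 = 32,000 Hz.

32,000 Hz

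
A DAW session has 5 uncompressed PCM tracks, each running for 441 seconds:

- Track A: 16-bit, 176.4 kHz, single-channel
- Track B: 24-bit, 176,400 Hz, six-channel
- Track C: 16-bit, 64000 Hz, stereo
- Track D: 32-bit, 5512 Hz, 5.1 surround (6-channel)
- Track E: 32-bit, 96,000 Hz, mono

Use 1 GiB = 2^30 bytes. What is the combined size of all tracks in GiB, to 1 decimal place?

1.8 GiB

Track A: 176,400 × 441 × 2 × 1 = 155,584,800 bytes.
Track B: 176,400 × 441 × 3 × 6 = 1,400,263,200 bytes.
Track C: 64,000 × 441 × 2 × 2 = 112,896,000 bytes.
Track D: 5,512 × 441 × 4 × 6 = 58,339,008 bytes.
Track E: 96,000 × 441 × 4 × 1 = 169,344,000 bytes.
Total = 1,896,427,008 bytes = 1.8 GiB.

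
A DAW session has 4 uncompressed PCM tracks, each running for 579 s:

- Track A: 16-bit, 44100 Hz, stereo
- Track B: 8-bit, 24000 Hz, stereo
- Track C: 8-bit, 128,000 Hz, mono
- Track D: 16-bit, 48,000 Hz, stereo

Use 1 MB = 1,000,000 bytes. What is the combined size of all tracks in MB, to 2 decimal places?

Track A: 44,100 × 579 × 2 × 2 = 102,135,600 bytes.
Track B: 24,000 × 579 × 1 × 2 = 27,792,000 bytes.
Track C: 128,000 × 579 × 1 × 1 = 74,112,000 bytes.
Track D: 48,000 × 579 × 2 × 2 = 111,168,000 bytes.
Total = 315,207,600 bytes = 315.21 MB.

315.21 MB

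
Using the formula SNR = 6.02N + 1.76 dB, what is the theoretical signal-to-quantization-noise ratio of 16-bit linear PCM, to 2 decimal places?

98.08 dB

6.02 × 16 + 1.76 = 98.08 dB.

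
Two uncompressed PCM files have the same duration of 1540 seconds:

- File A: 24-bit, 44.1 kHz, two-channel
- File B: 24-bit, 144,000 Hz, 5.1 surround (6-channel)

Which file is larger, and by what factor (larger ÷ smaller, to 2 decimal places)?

File A: 44,100 × 3 × 2 = 264,600 bytes/s.
File B: 144,000 × 3 × 6 = 2,592,000 bytes/s.
File B is larger; ratio = 3,991,680,000 / 407,484,000 = 9.80.

File B, by a factor of 9.80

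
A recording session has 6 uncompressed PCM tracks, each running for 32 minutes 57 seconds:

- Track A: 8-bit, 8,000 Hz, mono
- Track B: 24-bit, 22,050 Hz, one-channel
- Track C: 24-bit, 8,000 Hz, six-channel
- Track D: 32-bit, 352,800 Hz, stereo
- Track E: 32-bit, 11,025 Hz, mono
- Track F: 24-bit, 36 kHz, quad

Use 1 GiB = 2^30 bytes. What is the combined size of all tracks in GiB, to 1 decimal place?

6.5 GiB

32 minutes 57 seconds = 1,977 s.
Track A: 8,000 × 1,977 × 1 × 1 = 15,816,000 bytes.
Track B: 22,050 × 1,977 × 3 × 1 = 130,778,550 bytes.
Track C: 8,000 × 1,977 × 3 × 6 = 284,688,000 bytes.
Track D: 352,800 × 1,977 × 4 × 2 = 5,579,884,800 bytes.
Track E: 11,025 × 1,977 × 4 × 1 = 87,185,700 bytes.
Track F: 36,000 × 1,977 × 3 × 4 = 854,064,000 bytes.
Total = 6,952,417,050 bytes = 6.5 GiB.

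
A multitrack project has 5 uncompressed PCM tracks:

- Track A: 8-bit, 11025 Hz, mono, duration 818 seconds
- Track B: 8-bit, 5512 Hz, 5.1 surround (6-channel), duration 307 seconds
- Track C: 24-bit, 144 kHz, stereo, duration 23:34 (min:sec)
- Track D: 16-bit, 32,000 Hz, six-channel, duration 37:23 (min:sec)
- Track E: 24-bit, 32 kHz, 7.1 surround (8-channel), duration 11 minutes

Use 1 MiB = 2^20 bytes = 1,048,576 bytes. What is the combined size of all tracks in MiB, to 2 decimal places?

Track A: 11,025 × 818 × 1 × 1 = 9,018,450 bytes.
Track B: 5,512 × 307 × 1 × 6 = 10,153,104 bytes.
Track C: 23:34 (min:sec) = 1,414 s; 144,000 × 1,414 × 3 × 2 = 1,221,696,000 bytes.
Track D: 37:23 (min:sec) = 2,243 s; 32,000 × 2,243 × 2 × 6 = 861,312,000 bytes.
Track E: 11 minutes = 660 s; 32,000 × 660 × 3 × 8 = 506,880,000 bytes.
Total = 2,609,059,554 bytes = 2488.19 MiB.

2488.19 MiB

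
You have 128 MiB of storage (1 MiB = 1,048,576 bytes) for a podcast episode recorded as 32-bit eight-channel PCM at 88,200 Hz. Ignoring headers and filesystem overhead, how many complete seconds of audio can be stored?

Uncompressed byte rate = 88,200 × 4 × 8 = 2,822,400 bytes/s.
Capacity = 128 × 1,048,576 = 134,217,728 bytes.
134,217,728 / 2,822,400 ≈ 47.55 s → 47 seconds.

47 seconds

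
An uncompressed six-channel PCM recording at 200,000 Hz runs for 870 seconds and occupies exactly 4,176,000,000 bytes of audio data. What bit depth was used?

32 bits

Bytes per sample = 4,176,000,000 / (200,000 × 870 × 6) = 4,176,000,000 / 1,044,000,000 = 4.
Bit depth = 4 × 8 = 32 bits.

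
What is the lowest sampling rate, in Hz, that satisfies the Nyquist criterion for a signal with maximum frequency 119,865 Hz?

239,730 Hz

Minimum sample rate = 2 × 119,865 Hz = 239,730 Hz.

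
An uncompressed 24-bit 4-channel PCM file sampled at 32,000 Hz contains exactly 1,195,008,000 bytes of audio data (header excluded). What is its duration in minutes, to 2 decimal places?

51.87 minutes

Byte rate = 32,000 × 3 × 4 = 384,000 bytes/s.
Duration = 1,195,008,000 / 384,000 = 3,112 s.
3,112 s / 60 = 51.87 minutes.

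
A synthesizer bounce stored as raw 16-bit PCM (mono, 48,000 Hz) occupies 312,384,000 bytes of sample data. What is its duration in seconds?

Byte rate = 48,000 × 2 × 1 = 96,000 bytes/s.
Duration = 312,384,000 / 96,000 = 3,254 s.

3,254 seconds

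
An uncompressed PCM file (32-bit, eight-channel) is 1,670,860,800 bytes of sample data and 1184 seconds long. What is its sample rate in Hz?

44,100 Hz

Bytes = sample_rate × seconds × bytes_per_sample × channels.
sample_rate = 1,670,860,800 / (1,184 × 4 × 8) = 1,670,860,800 / 37,888 = 44,100 Hz.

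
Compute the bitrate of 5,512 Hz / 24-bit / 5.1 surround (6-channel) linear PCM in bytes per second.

99,216 bytes/s

Bit rate = 5,512 × 24 × 6 = 793,728 bits/s.
793,728 / 8 = 99,216 bytes/s.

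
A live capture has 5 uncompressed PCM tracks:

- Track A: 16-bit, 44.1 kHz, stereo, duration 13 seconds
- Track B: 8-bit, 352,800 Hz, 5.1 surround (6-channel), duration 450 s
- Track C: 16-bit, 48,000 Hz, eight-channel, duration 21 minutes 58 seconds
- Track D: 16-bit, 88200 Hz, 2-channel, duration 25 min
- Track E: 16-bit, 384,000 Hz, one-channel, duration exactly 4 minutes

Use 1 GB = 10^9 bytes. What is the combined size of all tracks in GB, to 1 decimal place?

2.7 GB

Track A: 44,100 × 13 × 2 × 2 = 2,293,200 bytes.
Track B: 352,800 × 450 × 1 × 6 = 952,560,000 bytes.
Track C: 21 minutes 58 seconds = 1,318 s; 48,000 × 1,318 × 2 × 8 = 1,012,224,000 bytes.
Track D: 25 min = 1,500 s; 88,200 × 1,500 × 2 × 2 = 529,200,000 bytes.
Track E: exactly 4 minutes = 240 s; 384,000 × 240 × 2 × 1 = 184,320,000 bytes.
Total = 2,680,597,200 bytes = 2.7 GB.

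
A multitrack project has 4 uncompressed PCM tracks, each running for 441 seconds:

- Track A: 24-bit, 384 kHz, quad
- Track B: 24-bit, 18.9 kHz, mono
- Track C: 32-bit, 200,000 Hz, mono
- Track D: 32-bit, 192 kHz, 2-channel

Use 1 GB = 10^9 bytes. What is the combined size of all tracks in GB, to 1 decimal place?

Track A: 384,000 × 441 × 3 × 4 = 2,032,128,000 bytes.
Track B: 18,900 × 441 × 3 × 1 = 25,004,700 bytes.
Track C: 200,000 × 441 × 4 × 1 = 352,800,000 bytes.
Track D: 192,000 × 441 × 4 × 2 = 677,376,000 bytes.
Total = 3,087,308,700 bytes = 3.1 GB.

3.1 GB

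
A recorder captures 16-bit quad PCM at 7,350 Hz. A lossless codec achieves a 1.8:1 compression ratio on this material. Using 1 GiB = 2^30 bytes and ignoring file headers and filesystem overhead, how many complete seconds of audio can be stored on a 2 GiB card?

65,739 seconds

Uncompressed byte rate = 7,350 × 2 × 4 = 58,800 bytes/s.
After 1.8:1 compression, effective rate ≈ 32666.67 bytes/s.
Capacity = 2 × 1,073,741,824 = 2,147,483,648 bytes.
2,147,483,648 / effective rate ≈ 65739.3 s → 65,739 seconds.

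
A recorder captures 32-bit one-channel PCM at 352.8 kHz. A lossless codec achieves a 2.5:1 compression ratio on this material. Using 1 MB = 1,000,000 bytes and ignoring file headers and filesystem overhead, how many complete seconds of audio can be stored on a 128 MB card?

Uncompressed byte rate = 352,800 × 4 × 1 = 1,411,200 bytes/s.
After 2.5:1 compression, effective rate ≈ 564480 bytes/s.
Capacity = 128 × 1,000,000 = 128,000,000 bytes.
128,000,000 / effective rate ≈ 226.76 s → 226 seconds.

226 seconds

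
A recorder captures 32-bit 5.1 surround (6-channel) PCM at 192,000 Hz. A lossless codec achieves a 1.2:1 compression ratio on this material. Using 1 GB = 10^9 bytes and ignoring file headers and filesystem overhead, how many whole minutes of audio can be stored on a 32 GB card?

138 minutes

Uncompressed byte rate = 192,000 × 4 × 6 = 4,608,000 bytes/s.
After 1.2:1 compression, effective rate ≈ 3840000 bytes/s.
Capacity = 32 × 1,000,000,000 = 32,000,000,000 bytes.
32,000,000,000 / effective rate ≈ 8333.33 s → 138 minutes.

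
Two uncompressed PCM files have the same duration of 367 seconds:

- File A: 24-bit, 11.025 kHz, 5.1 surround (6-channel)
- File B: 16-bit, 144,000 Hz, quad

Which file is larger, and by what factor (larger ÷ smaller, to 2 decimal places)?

File A: 11,025 × 3 × 6 = 198,450 bytes/s.
File B: 144,000 × 2 × 4 = 1,152,000 bytes/s.
File B is larger; ratio = 422,784,000 / 72,831,150 = 5.80.

File B, by a factor of 5.80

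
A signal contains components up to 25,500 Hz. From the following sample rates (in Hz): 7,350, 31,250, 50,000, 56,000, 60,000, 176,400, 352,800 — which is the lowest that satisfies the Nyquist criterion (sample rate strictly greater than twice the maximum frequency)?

Need sample rate > 2 × 25,500 = 51,000 Hz.
Lowest listed rate above 51,000 Hz is 56,000 Hz.

56,000 Hz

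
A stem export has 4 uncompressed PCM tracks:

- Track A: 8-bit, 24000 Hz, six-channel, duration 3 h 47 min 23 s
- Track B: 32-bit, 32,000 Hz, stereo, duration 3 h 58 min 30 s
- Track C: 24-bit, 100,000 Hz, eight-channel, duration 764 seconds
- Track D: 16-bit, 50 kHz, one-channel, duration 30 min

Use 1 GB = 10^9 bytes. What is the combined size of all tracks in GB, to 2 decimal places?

7.64 GB

Track A: 3 h 47 min 23 s = 13,643 s; 24,000 × 13,643 × 1 × 6 = 1,964,592,000 bytes.
Track B: 3 h 58 min 30 s = 14,310 s; 32,000 × 14,310 × 4 × 2 = 3,663,360,000 bytes.
Track C: 100,000 × 764 × 3 × 8 = 1,833,600,000 bytes.
Track D: 30 min = 1,800 s; 50,000 × 1,800 × 2 × 1 = 180,000,000 bytes.
Total = 7,641,552,000 bytes = 7.64 GB.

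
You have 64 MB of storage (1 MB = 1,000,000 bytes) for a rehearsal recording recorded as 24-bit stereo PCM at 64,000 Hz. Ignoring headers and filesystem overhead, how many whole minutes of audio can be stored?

2 minutes

Uncompressed byte rate = 64,000 × 3 × 2 = 384,000 bytes/s.
Capacity = 64 × 1,000,000 = 64,000,000 bytes.
64,000,000 / 384,000 ≈ 166.67 s → 2 minutes.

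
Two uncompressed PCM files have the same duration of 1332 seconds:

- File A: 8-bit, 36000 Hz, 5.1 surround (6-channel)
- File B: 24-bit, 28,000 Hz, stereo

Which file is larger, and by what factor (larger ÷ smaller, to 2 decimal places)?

File A, by a factor of 1.29

File A: 36,000 × 1 × 6 = 216,000 bytes/s.
File B: 28,000 × 3 × 2 = 168,000 bytes/s.
File A is larger; ratio = 287,712,000 / 223,776,000 = 1.29.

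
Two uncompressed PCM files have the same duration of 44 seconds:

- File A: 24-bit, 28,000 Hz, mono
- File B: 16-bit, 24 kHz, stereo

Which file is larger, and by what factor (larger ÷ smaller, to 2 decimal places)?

File B, by a factor of 1.14

File A: 28,000 × 3 × 1 = 84,000 bytes/s.
File B: 24,000 × 2 × 2 = 96,000 bytes/s.
File B is larger; ratio = 4,224,000 / 3,696,000 = 1.14.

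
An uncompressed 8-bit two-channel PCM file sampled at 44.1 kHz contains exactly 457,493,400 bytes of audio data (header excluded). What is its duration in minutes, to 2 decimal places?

86.45 minutes

Byte rate = 44,100 × 1 × 2 = 88,200 bytes/s.
Duration = 457,493,400 / 88,200 = 5,187 s.
5,187 s / 60 = 86.45 minutes.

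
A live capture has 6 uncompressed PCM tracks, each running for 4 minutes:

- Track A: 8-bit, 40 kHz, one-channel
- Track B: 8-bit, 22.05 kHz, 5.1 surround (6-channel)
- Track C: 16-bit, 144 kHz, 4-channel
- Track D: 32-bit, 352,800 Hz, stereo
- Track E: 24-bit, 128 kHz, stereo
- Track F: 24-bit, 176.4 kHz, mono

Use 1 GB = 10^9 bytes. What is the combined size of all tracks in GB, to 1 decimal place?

4 minutes = 240 s.
Track A: 40,000 × 240 × 1 × 1 = 9,600,000 bytes.
Track B: 22,050 × 240 × 1 × 6 = 31,752,000 bytes.
Track C: 144,000 × 240 × 2 × 4 = 276,480,000 bytes.
Track D: 352,800 × 240 × 4 × 2 = 677,376,000 bytes.
Track E: 128,000 × 240 × 3 × 2 = 184,320,000 bytes.
Track F: 176,400 × 240 × 3 × 1 = 127,008,000 bytes.
Total = 1,306,536,000 bytes = 1.3 GB.

1.3 GB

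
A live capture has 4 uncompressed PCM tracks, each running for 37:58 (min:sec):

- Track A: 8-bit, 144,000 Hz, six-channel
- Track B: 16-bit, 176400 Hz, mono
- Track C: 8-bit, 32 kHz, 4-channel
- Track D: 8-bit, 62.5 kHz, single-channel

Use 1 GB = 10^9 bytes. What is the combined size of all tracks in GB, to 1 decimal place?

37:58 (min:sec) = 2,278 s.
Track A: 144,000 × 2,278 × 1 × 6 = 1,968,192,000 bytes.
Track B: 176,400 × 2,278 × 2 × 1 = 803,678,400 bytes.
Track C: 32,000 × 2,278 × 1 × 4 = 291,584,000 bytes.
Track D: 62,500 × 2,278 × 1 × 1 = 142,375,000 bytes.
Total = 3,205,829,400 bytes = 3.2 GB.

3.2 GB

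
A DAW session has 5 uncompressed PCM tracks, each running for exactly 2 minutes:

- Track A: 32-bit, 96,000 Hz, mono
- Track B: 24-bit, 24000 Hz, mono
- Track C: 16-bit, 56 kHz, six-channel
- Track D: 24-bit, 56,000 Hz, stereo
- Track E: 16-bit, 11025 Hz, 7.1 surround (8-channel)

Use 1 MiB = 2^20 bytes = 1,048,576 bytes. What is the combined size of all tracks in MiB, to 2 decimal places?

exactly 2 minutes = 120 s.
Track A: 96,000 × 120 × 4 × 1 = 46,080,000 bytes.
Track B: 24,000 × 120 × 3 × 1 = 8,640,000 bytes.
Track C: 56,000 × 120 × 2 × 6 = 80,640,000 bytes.
Track D: 56,000 × 120 × 3 × 2 = 40,320,000 bytes.
Track E: 11,025 × 120 × 2 × 8 = 21,168,000 bytes.
Total = 196,848,000 bytes = 187.73 MiB.

187.73 MiB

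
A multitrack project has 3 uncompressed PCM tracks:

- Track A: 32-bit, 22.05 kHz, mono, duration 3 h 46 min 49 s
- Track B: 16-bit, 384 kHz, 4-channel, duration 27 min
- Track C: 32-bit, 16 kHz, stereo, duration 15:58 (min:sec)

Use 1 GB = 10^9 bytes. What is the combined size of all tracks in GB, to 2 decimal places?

Track A: 3 h 46 min 49 s = 13,609 s; 22,050 × 13,609 × 4 × 1 = 1,200,313,800 bytes.
Track B: 27 min = 1,620 s; 384,000 × 1,620 × 2 × 4 = 4,976,640,000 bytes.
Track C: 15:58 (min:sec) = 958 s; 16,000 × 958 × 4 × 2 = 122,624,000 bytes.
Total = 6,299,577,800 bytes = 6.30 GB.

6.30 GB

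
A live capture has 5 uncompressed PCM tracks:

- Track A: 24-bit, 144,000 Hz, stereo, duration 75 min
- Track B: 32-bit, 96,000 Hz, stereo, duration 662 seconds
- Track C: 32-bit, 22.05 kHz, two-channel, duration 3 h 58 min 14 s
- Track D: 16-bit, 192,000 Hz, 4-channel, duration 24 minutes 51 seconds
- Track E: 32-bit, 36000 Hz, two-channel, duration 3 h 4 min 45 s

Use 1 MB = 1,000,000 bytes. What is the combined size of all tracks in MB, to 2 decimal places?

12400.53 MB

Track A: 75 min = 4,500 s; 144,000 × 4,500 × 3 × 2 = 3,888,000,000 bytes.
Track B: 96,000 × 662 × 4 × 2 = 508,416,000 bytes.
Track C: 3 h 58 min 14 s = 14,294 s; 22,050 × 14,294 × 4 × 2 = 2,521,461,600 bytes.
Track D: 24 minutes 51 seconds = 1,491 s; 192,000 × 1,491 × 2 × 4 = 2,290,176,000 bytes.
Track E: 3 h 4 min 45 s = 11,085 s; 36,000 × 11,085 × 4 × 2 = 3,192,480,000 bytes.
Total = 12,400,533,600 bytes = 12400.53 MB.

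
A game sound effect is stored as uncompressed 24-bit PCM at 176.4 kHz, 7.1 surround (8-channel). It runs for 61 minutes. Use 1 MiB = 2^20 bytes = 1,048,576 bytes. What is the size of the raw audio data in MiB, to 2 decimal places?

14777.16 MiB

Duration = 61 minutes = 3,660 s.
Bytes = 176,400 samples/s × 3,660 s × 3 bytes/sample × 8 ch = 15,494,976,000 bytes.
15,494,976,000 / 1,048,576 = 14777.16 MiB.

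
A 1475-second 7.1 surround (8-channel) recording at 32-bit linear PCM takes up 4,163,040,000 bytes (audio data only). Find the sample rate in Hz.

Bytes = sample_rate × seconds × bytes_per_sample × channels.
sample_rate = 4,163,040,000 / (1,475 × 4 × 8) = 4,163,040,000 / 47,200 = 88,200 Hz.

88,200 Hz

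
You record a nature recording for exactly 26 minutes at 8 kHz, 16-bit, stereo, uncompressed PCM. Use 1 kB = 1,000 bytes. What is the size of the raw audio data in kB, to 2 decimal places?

Duration = exactly 26 minutes = 1,560 s.
Bytes = 8,000 samples/s × 1,560 s × 2 bytes/sample × 2 ch = 49,920,000 bytes.
49,920,000 / 1,000 = 49920.00 kB.

49920.00 kB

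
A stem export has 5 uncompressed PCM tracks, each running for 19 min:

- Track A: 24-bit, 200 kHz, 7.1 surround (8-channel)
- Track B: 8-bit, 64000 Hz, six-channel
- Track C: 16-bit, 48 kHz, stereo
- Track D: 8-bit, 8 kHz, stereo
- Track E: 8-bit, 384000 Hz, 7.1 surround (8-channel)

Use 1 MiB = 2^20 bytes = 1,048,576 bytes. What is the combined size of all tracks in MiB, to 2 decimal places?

19 min = 1,140 s.
Track A: 200,000 × 1,140 × 3 × 8 = 5,472,000,000 bytes.
Track B: 64,000 × 1,140 × 1 × 6 = 437,760,000 bytes.
Track C: 48,000 × 1,140 × 2 × 2 = 218,880,000 bytes.
Track D: 8,000 × 1,140 × 1 × 2 = 18,240,000 bytes.
Track E: 384,000 × 1,140 × 1 × 8 = 3,502,080,000 bytes.
Total = 9,648,960,000 bytes = 9201.97 MiB.

9201.97 MiB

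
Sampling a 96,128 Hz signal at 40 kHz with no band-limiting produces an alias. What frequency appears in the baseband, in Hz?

16,128 Hz

Nyquist = 40,000/2 = 20,000 Hz; 96,128 Hz exceeds it.
Alias = |96,128 − 2×40,000| = |96,128 − 80,000| = 16,128 Hz.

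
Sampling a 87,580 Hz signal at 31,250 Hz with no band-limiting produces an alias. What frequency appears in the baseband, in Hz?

Nyquist = 31,250/2 = 15,625 Hz; 87,580 Hz exceeds it.
Alias = |87,580 − 3×31,250| = |87,580 − 93,750| = 6,170 Hz.

6,170 Hz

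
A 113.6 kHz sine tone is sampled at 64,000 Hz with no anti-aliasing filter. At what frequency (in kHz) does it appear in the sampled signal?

14.4 kHz

Nyquist = 64,000/2 = 32,000 Hz; 113,600 Hz exceeds it.
Alias = |113,600 − 2×64,000| = |113,600 − 128,000| = 14,400 Hz = 14.4 kHz.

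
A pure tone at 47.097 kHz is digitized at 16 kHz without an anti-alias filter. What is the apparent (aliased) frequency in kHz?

0.903 kHz

Nyquist = 16,000/2 = 8,000 Hz; 47,097 Hz exceeds it.
Alias = |47,097 − 3×16,000| = |47,097 − 48,000| = 903 Hz = 0.903 kHz.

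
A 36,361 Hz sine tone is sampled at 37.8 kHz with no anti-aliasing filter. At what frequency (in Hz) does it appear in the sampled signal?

1,439 Hz

Nyquist = 37,800/2 = 18,900 Hz; 36,361 Hz exceeds it.
Alias = |36,361 − 1×37,800| = |36,361 − 37,800| = 1,439 Hz.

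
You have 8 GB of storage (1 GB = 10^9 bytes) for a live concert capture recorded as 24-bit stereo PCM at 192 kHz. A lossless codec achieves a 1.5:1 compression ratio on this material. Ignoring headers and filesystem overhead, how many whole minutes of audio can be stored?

173 minutes

Uncompressed byte rate = 192,000 × 3 × 2 = 1,152,000 bytes/s.
After 1.5:1 compression, effective rate ≈ 768000 bytes/s.
Capacity = 8 × 1,000,000,000 = 8,000,000,000 bytes.
8,000,000,000 / effective rate ≈ 10416.67 s → 173 minutes.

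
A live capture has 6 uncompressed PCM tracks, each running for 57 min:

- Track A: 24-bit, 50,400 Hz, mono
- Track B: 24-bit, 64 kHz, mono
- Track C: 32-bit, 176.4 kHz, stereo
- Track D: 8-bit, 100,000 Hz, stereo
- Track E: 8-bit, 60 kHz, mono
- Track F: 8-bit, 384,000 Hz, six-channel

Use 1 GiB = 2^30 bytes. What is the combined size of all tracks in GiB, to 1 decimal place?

13.8 GiB

57 min = 3,420 s.
Track A: 50,400 × 3,420 × 3 × 1 = 517,104,000 bytes.
Track B: 64,000 × 3,420 × 3 × 1 = 656,640,000 bytes.
Track C: 176,400 × 3,420 × 4 × 2 = 4,826,304,000 bytes.
Track D: 100,000 × 3,420 × 1 × 2 = 684,000,000 bytes.
Track E: 60,000 × 3,420 × 1 × 1 = 205,200,000 bytes.
Track F: 384,000 × 3,420 × 1 × 6 = 7,879,680,000 bytes.
Total = 14,768,928,000 bytes = 13.8 GiB.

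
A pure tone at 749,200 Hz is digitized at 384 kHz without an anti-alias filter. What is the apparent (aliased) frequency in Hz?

Nyquist = 384,000/2 = 192,000 Hz; 749,200 Hz exceeds it.
Alias = |749,200 − 2×384,000| = |749,200 − 768,000| = 18,800 Hz.

18,800 Hz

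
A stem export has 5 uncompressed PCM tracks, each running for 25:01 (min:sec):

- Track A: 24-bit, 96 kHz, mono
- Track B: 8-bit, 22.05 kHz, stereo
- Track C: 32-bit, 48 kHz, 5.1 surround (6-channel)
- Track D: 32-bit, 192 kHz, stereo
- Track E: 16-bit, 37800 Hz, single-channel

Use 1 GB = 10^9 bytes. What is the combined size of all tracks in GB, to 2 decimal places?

4.65 GB

25:01 (min:sec) = 1,501 s.
Track A: 96,000 × 1,501 × 3 × 1 = 432,288,000 bytes.
Track B: 22,050 × 1,501 × 1 × 2 = 66,194,100 bytes.
Track C: 48,000 × 1,501 × 4 × 6 = 1,729,152,000 bytes.
Track D: 192,000 × 1,501 × 4 × 2 = 2,305,536,000 bytes.
Track E: 37,800 × 1,501 × 2 × 1 = 113,475,600 bytes.
Total = 4,646,645,700 bytes = 4.65 GB.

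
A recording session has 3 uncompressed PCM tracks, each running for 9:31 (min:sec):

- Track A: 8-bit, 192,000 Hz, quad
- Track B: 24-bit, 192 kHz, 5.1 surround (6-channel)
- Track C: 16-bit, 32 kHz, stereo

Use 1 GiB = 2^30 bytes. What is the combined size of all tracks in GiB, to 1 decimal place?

9:31 (min:sec) = 571 s.
Track A: 192,000 × 571 × 1 × 4 = 438,528,000 bytes.
Track B: 192,000 × 571 × 3 × 6 = 1,973,376,000 bytes.
Track C: 32,000 × 571 × 2 × 2 = 73,088,000 bytes.
Total = 2,484,992,000 bytes = 2.3 GiB.

2.3 GiB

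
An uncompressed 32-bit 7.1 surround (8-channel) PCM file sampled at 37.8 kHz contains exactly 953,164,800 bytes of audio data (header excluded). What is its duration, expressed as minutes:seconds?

Byte rate = 37,800 × 4 × 8 = 1,209,600 bytes/s.
Duration = 953,164,800 / 1,209,600 = 788 s.
788 s = 13:08.

13:08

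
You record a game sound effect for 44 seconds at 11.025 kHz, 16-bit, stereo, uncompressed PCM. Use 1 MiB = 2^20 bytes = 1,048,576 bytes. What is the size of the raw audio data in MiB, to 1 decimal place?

Bytes = 11,025 samples/s × 44 s × 2 bytes/sample × 2 ch = 1,940,400 bytes.
1,940,400 / 1,048,576 = 1.9 MiB.

1.9 MiB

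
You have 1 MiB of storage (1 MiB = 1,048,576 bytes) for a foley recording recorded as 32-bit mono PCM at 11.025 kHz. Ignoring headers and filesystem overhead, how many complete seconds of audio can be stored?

23 seconds

Uncompressed byte rate = 11,025 × 4 × 1 = 44,100 bytes/s.
Capacity = 1 × 1,048,576 = 1,048,576 bytes.
1,048,576 / 44,100 ≈ 23.78 s → 23 seconds.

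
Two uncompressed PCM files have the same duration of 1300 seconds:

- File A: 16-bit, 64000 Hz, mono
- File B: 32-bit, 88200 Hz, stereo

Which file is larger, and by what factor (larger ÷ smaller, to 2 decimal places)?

File A: 64,000 × 2 × 1 = 128,000 bytes/s.
File B: 88,200 × 4 × 2 = 705,600 bytes/s.
File B is larger; ratio = 917,280,000 / 166,400,000 = 5.51.

File B, by a factor of 5.51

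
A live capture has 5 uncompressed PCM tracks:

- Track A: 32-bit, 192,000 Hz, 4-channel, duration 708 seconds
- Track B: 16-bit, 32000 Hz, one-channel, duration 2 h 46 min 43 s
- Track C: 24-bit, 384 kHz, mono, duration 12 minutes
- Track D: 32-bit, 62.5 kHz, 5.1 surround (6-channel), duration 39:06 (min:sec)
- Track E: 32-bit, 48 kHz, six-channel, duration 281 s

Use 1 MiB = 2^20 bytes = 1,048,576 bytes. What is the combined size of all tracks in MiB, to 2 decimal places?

7140.46 MiB

Track A: 192,000 × 708 × 4 × 4 = 2,174,976,000 bytes.
Track B: 2 h 46 min 43 s = 10,003 s; 32,000 × 10,003 × 2 × 1 = 640,192,000 bytes.
Track C: 12 minutes = 720 s; 384,000 × 720 × 3 × 1 = 829,440,000 bytes.
Track D: 39:06 (min:sec) = 2,346 s; 62,500 × 2,346 × 4 × 6 = 3,519,000,000 bytes.
Track E: 48,000 × 281 × 4 × 6 = 323,712,000 bytes.
Total = 7,487,320,000 bytes = 7140.46 MiB.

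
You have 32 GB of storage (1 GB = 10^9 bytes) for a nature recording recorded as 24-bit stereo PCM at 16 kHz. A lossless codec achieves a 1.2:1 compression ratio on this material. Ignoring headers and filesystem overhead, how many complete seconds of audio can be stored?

Uncompressed byte rate = 16,000 × 3 × 2 = 96,000 bytes/s.
After 1.2:1 compression, effective rate ≈ 80000 bytes/s.
Capacity = 32 × 1,000,000,000 = 32,000,000,000 bytes.
32,000,000,000 / effective rate ≈ 400000 s → 400,000 seconds.

400,000 seconds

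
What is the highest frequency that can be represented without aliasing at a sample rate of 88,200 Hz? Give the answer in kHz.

Nyquist frequency = sample rate / 2 = 88,200 / 2 = 44.1 kHz.

44.1 kHz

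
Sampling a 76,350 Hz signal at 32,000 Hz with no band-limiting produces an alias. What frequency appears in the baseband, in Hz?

Nyquist = 32,000/2 = 16,000 Hz; 76,350 Hz exceeds it.
Alias = |76,350 − 2×32,000| = |76,350 − 64,000| = 12,350 Hz.

12,350 Hz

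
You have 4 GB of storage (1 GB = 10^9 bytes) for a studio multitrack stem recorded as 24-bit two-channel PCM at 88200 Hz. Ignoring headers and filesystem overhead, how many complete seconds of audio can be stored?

Uncompressed byte rate = 88,200 × 3 × 2 = 529,200 bytes/s.
Capacity = 4 × 1,000,000,000 = 4,000,000,000 bytes.
4,000,000,000 / 529,200 ≈ 7558.58 s → 7,558 seconds.

7,558 seconds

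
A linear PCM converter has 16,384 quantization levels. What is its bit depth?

14 bits

log2(16,384) = 14.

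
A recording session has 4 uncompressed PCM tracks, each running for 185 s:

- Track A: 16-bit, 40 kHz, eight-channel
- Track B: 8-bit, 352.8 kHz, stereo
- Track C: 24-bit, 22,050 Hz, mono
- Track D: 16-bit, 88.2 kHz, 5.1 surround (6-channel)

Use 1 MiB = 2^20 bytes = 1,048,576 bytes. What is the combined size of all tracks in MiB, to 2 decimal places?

Track A: 40,000 × 185 × 2 × 8 = 118,400,000 bytes.
Track B: 352,800 × 185 × 1 × 2 = 130,536,000 bytes.
Track C: 22,050 × 185 × 3 × 1 = 12,237,750 bytes.
Track D: 88,200 × 185 × 2 × 6 = 195,804,000 bytes.
Total = 456,977,750 bytes = 435.81 MiB.

435.81 MiB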